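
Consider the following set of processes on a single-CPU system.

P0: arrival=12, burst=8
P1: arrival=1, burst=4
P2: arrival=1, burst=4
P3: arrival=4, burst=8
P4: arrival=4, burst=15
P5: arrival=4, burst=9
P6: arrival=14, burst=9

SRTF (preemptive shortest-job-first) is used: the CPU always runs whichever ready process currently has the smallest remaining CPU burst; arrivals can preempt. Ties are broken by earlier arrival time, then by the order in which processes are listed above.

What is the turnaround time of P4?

Schedule: | idle 0-1 | P1 1-5 | P2 5-9 | P3 9-17 | P0 17-25 | P5 25-34 | P6 34-43 | P4 43-58 |
Completion: P0=25  P1=5  P2=9  P3=17  P4=58  P5=34  P6=43
Turnaround(P4) = completion − arrival = 58 − 4 = 54

54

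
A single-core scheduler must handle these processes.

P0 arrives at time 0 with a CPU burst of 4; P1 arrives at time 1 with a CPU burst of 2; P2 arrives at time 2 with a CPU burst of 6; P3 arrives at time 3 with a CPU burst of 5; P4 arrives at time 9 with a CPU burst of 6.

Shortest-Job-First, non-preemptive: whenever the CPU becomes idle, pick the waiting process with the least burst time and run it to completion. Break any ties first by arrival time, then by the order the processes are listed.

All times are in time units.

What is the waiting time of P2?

Gantt: | P0 0-4 | P1 4-6 | P3 6-11 | P2 11-17 | P4 17-23 |
Completion: P0=4  P1=6  P2=17  P3=11  P4=23
Turnaround (C−A): P0=4  P1=5  P2=15  P3=8  P4=14
Waiting(P2) = turnaround − burst = 15 − 6 = 9

9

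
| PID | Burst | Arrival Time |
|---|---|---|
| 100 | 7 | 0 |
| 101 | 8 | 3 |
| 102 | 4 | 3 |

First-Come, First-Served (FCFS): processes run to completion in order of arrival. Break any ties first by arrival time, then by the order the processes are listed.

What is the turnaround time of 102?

16

Schedule: | 100 0-7 | 101 7-15 | 102 15-19 |
Completion: 100=7  101=15  102=19
Turnaround (C−A): 100=7  101=12  102=16
Turnaround(102) = completion − arrival = 19 − 3 = 16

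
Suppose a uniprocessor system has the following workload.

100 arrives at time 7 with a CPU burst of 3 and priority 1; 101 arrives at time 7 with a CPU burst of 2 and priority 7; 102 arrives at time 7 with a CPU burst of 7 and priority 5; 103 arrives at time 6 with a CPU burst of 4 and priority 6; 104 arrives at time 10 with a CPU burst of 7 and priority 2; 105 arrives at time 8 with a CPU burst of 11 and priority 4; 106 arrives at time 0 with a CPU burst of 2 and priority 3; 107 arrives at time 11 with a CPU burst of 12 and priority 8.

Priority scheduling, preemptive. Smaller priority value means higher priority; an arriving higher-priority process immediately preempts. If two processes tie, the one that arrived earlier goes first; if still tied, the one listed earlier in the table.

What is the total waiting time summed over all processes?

Schedule: | 106 0-2 | idle 2-6 | 103 6-7 | 100 7-10 | 104 10-17 | 105 17-28 | 102 28-35 | 103 35-38 | 101 38-40 | 107 40-52 |
Completion: 100=10  101=40  102=35  103=38  104=17  105=28  106=2  107=52
Waiting = turnaround − burst: 100=0, 101=31, 102=21, 103=28, 104=0, 105=9, 106=0, 107=29
Total waiting = 0 + 31 + 21 + 28 + 0 + 9 + 0 + 29 = 118

118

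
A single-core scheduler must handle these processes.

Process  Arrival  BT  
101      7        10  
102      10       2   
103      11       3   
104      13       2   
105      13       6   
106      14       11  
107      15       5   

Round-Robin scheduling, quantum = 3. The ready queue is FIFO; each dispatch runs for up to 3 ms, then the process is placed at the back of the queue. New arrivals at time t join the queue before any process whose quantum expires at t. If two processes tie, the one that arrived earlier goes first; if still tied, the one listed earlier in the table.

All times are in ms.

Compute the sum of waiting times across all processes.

90

Timeline: | idle 0-7 | 101 7-10 | 102 10-12 | 101 12-15 | 103 15-18 | 104 18-20 | 105 20-23 | 106 23-26 | 107 26-29 | 101 29-32 | 105 32-35 | 106 35-38 | 107 38-40 | 101 40-41 | 106 41-46 |
Completion: 101=41  102=12  103=18  104=20  105=35  106=46  107=40
Turnaround (C−A): 101=34  102=2  103=7  104=7  105=22  106=32  107=25
Waiting = turnaround − burst: 101=24, 102=0, 103=4, 104=5, 105=16, 106=21, 107=20
Total waiting = 24 + 0 + 4 + 5 + 16 + 21 + 20 = 90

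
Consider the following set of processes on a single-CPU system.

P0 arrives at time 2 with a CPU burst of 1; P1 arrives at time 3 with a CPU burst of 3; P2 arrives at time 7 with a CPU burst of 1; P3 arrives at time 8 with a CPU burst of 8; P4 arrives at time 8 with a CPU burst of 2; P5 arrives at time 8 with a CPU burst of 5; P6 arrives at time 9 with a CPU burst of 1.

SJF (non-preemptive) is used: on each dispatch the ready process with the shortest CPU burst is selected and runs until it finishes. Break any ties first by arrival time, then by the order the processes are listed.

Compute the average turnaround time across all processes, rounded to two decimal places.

4.71

Timeline: | idle 0-2 | P0 2-3 | P1 3-6 | idle 6-7 | P2 7-8 | P4 8-10 | P6 10-11 | P5 11-16 | P3 16-24 |
Completion: P0=3  P1=6  P2=8  P3=24  P4=10  P5=16  P6=11
Turnaround times: P0=1, P1=3, P2=1, P3=16, P4=2, P5=8, P6=2
Average turnaround = (1+3+1+16+2+8+2) / 7 = 33/7 = 4.71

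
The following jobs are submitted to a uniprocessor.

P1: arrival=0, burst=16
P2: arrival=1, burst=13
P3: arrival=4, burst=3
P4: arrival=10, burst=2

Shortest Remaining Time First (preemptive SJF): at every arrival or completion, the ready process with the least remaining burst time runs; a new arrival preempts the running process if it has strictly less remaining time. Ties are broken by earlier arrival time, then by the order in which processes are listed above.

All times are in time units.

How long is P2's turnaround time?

18

Gantt: | P1 0-1 | P2 1-4 | P3 4-7 | P2 7-10 | P4 10-12 | P2 12-19 | P1 19-34 |
Completion: P1=34  P2=19  P3=7  P4=12
Turnaround(P2) = completion − arrival = 19 − 1 = 18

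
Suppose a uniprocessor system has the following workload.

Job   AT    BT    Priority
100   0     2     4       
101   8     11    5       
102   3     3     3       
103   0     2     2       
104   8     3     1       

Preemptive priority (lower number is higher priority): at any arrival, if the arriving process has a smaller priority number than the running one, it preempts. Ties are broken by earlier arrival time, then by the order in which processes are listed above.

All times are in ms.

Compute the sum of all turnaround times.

Timeline: | 103 0-2 | 100 2-3 | 102 3-6 | 100 6-7 | idle 7-8 | 104 8-11 | 101 11-22 |
Completion: 100=7  101=22  102=6  103=2  104=11
Turnaround = completion − arrival: 100=7, 101=14, 102=3, 103=2, 104=3
Total turnaround = 7 + 14 + 3 + 2 + 3 = 29

29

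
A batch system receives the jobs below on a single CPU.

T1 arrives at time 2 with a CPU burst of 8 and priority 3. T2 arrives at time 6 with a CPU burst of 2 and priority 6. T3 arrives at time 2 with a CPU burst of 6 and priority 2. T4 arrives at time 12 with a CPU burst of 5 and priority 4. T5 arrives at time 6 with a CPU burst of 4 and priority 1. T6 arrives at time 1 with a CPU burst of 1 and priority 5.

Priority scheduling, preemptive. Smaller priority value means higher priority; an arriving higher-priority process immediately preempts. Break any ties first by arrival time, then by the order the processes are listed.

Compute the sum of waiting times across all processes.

41

Schedule: | idle 0-1 | T6 1-2 | T3 2-6 | T5 6-10 | T3 10-12 | T1 12-20 | T4 20-25 | T2 25-27 |
Completion: T1=20  T2=27  T3=12  T4=25  T5=10  T6=2
Turnaround (C−A): T1=18  T2=21  T3=10  T4=13  T5=4  T6=1
Waiting = turnaround − burst: T1=10, T2=19, T3=4, T4=8, T5=0, T6=0
Total waiting = 10 + 19 + 4 + 8 + 0 + 0 = 41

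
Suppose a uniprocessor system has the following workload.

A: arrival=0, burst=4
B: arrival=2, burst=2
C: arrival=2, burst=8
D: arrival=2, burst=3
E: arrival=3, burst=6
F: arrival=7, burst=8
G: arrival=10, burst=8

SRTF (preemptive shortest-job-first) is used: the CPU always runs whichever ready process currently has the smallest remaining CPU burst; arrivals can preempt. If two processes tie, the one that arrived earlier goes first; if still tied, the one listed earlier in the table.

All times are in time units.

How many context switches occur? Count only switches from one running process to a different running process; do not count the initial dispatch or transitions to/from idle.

Gantt: | A 0-4 | B 4-6 | D 6-9 | E 9-15 | C 15-23 | F 23-31 | G 31-39 |
Completion: A=4  B=6  C=23  D=9  E=15  F=31  G=39
Turnaround (C−A): A=4  B=4  C=21  D=7  E=12  F=24  G=29

6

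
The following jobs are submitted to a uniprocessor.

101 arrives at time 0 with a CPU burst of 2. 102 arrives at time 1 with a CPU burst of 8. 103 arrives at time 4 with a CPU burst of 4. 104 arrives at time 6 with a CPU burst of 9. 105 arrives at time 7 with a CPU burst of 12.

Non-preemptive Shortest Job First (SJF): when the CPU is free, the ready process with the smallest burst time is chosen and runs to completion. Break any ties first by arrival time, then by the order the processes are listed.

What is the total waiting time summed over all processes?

Gantt: | 101 0-2 | 102 2-10 | 103 10-14 | 104 14-23 | 105 23-35 |
Completion: 101=2  102=10  103=14  104=23  105=35
Turnaround (C−A): 101=2  102=9  103=10  104=17  105=28
Waiting = turnaround − burst: 101=0, 102=1, 103=6, 104=8, 105=16
Total waiting = 0 + 1 + 6 + 8 + 16 = 31

31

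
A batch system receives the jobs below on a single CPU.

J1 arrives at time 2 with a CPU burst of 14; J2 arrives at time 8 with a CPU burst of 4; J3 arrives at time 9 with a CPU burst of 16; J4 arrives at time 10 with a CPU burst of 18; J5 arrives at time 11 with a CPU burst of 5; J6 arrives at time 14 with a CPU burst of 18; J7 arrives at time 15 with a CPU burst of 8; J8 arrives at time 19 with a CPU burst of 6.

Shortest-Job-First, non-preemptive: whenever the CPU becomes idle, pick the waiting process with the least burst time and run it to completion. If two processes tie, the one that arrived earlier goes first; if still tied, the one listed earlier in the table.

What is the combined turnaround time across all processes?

Gantt: | idle 0-2 | J1 2-16 | J2 16-20 | J5 20-25 | J8 25-31 | J7 31-39 | J3 39-55 | J4 55-73 | J6 73-91 |
Completion: J1=16  J2=20  J3=55  J4=73  J5=25  J6=91  J7=39  J8=31
Turnaround = completion − arrival: J1=14, J2=12, J3=46, J4=63, J5=14, J6=77, J7=24, J8=12
Total turnaround = 14 + 12 + 46 + 63 + 14 + 77 + 24 + 12 = 262

262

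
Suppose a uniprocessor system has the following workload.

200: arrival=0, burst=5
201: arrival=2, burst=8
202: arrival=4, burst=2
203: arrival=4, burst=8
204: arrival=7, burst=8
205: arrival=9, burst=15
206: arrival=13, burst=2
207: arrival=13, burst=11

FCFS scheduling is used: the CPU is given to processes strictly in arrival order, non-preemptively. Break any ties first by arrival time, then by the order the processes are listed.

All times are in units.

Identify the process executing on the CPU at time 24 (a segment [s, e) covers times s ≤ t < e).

204

Timeline: | 200 0-5 | 201 5-13 | 202 13-15 | 203 15-23 | 204 23-31 | 205 31-46 | 206 46-48 | 207 48-59 |
Completion: 200=5  201=13  202=15  203=23  204=31  205=46  206=48  207=59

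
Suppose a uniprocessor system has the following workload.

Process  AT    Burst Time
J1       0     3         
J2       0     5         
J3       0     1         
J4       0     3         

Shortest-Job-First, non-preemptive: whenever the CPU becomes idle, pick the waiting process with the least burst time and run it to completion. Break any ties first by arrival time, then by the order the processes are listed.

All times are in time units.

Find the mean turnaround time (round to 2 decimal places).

Schedule: | J3 0-1 | J1 1-4 | J4 4-7 | J2 7-12 |
Completion: J1=4  J2=12  J3=1  J4=7
Turnaround (C−A): J1=4  J2=12  J3=1  J4=7
Turnaround times: J1=4, J2=12, J3=1, J4=7
Average turnaround = (4+12+1+7) / 4 = 24/4 = 6.00

6.00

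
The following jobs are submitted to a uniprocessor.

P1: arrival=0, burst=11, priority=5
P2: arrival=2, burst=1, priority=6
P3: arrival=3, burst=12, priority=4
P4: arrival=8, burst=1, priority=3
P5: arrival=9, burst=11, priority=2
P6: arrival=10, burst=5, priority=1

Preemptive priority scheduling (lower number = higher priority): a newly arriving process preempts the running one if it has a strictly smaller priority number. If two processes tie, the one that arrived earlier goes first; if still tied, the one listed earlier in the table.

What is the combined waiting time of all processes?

89

Gantt: | P1 0-3 | P3 3-8 | P4 8-9 | P5 9-10 | P6 10-15 | P5 15-25 | P3 25-32 | P1 32-40 | P2 40-41 |
Completion: P1=40  P2=41  P3=32  P4=9  P5=25  P6=15
Waiting = turnaround − burst: P1=29, P2=38, P3=17, P4=0, P5=5, P6=0
Total waiting = 29 + 38 + 17 + 0 + 5 + 0 = 89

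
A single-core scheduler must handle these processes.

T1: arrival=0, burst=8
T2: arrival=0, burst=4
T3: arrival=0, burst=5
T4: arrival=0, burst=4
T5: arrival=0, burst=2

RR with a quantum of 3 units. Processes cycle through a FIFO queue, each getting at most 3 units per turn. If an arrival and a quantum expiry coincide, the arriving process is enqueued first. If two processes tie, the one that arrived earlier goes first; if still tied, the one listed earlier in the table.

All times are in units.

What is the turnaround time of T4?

21

Schedule: | T1 0-3 | T2 3-6 | T3 6-9 | T4 9-12 | T5 12-14 | T1 14-17 | T2 17-18 | T3 18-20 | T4 20-21 | T1 21-23 |
Completion: T1=23  T2=18  T3=20  T4=21  T5=14
Turnaround (C−A): T1=23  T2=18  T3=20  T4=21  T5=14
Turnaround(T4) = completion − arrival = 21 − 0 = 21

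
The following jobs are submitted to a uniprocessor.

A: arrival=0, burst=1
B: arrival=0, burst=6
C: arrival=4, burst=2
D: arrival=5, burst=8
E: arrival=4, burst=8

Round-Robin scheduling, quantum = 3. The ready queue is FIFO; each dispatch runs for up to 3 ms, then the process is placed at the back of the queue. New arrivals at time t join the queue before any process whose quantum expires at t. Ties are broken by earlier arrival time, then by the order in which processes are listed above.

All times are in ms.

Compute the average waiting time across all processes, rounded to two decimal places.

Gantt: | A 0-1 | B 1-4 | C 4-6 | E 6-9 | B 9-12 | D 12-15 | E 15-18 | D 18-21 | E 21-23 | D 23-25 |
Completion: A=1  B=12  C=6  D=25  E=23
Waiting times: A=0, B=6, C=0, D=12, E=11
Average waiting = (0+6+0+12+11) / 5 = 29/5 = 5.80

5.80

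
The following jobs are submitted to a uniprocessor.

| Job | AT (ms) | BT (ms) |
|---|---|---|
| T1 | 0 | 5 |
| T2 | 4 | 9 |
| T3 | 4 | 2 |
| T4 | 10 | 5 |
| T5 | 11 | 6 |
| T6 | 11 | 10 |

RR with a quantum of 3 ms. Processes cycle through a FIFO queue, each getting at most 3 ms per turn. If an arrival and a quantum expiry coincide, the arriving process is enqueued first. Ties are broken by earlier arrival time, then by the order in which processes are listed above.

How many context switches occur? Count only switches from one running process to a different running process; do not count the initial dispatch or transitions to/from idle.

10

Schedule: | T1 0-5 | T2 5-8 | T3 8-10 | T2 10-13 | T4 13-16 | T5 16-19 | T6 19-22 | T2 22-25 | T4 25-27 | T5 27-30 | T6 30-37 |
Completion: T1=5  T2=25  T3=10  T4=27  T5=30  T6=37
Turnaround (C−A): T1=5  T2=21  T3=6  T4=17  T5=19  T6=26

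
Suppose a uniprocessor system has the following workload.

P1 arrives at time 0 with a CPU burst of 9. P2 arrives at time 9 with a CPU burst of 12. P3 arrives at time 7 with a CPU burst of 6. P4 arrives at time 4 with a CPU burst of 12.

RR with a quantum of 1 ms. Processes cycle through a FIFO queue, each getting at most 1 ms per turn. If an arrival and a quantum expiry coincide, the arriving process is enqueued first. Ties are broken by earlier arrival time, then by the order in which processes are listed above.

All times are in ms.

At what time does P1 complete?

19

Gantt: | P1 0-4 | P4 4-5 | P1 5-6 | P4 6-7 | P1 7-8 | P3 8-9 | P4 9-10 | P1 10-11 | P2 11-12 | P3 12-13 | P4 13-14 | P1 14-15 | P2 15-16 | P3 16-17 | P4 17-18 | P1 18-19 | P2 19-20 | P3 20-21 | P4 21-22 | P2 22-23 | P3 23-24 | P4 24-25 | P2 25-26 | P3 26-27 | P4 27-28 | P2 28-29 | P4 29-30 | P2 30-31 | P4 31-32 | P2 32-33 | P4 33-34 | P2 34-35 | P4 35-36 | P2 36-39 |
Completion: P1=19  P2=39  P3=27  P4=36
Turnaround (C−A): P1=19  P2=30  P3=20  P4=32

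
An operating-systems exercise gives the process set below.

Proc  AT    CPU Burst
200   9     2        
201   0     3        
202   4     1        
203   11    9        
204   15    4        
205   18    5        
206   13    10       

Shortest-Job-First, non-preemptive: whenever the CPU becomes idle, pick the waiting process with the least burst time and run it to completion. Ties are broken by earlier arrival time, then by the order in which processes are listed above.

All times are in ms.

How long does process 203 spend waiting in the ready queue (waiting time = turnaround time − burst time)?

0

Schedule: | 201 0-3 | idle 3-4 | 202 4-5 | idle 5-9 | 200 9-11 | 203 11-20 | 204 20-24 | 205 24-29 | 206 29-39 |
Completion: 200=11  201=3  202=5  203=20  204=24  205=29  206=39
Turnaround (C−A): 200=2  201=3  202=1  203=9  204=9  205=11  206=26
Waiting(203) = turnaround − burst = 9 − 9 = 0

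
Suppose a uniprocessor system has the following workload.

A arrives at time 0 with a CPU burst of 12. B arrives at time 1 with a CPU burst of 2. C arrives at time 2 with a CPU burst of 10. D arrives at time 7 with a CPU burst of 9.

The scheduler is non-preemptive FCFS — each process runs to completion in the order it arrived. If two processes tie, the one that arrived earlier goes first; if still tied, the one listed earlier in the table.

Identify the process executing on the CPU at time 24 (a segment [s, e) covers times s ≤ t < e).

D

Gantt: | A 0-12 | B 12-14 | C 14-24 | D 24-33 |
Completion: A=12  B=14  C=24  D=33
Turnaround (C−A): A=12  B=13  C=22  D=26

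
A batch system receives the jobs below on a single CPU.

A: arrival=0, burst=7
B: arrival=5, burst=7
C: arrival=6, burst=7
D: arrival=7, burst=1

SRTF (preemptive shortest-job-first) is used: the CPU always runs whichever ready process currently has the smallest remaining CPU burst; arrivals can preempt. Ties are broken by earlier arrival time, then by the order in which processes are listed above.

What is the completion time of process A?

7

Schedule: | A 0-7 | D 7-8 | B 8-15 | C 15-22 |
Completion: A=7  B=15  C=22  D=8
Turnaround (C−A): A=7  B=10  C=16  D=1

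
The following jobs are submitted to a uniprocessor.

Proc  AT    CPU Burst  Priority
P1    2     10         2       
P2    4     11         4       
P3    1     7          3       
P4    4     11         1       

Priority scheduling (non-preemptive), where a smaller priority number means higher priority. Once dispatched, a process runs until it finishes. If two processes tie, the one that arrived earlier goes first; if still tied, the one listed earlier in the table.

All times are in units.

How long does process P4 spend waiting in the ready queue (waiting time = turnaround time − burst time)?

4

Schedule: | idle 0-1 | P3 1-8 | P4 8-19 | P1 19-29 | P2 29-40 |
Completion: P1=29  P2=40  P3=8  P4=19
Waiting(P4) = turnaround − burst = 15 − 11 = 4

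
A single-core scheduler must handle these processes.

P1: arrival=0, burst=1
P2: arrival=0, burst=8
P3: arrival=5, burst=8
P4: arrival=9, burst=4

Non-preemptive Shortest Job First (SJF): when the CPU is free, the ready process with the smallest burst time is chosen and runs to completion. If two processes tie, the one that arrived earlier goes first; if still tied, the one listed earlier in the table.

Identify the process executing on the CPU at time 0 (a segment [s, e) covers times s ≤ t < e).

P1

Schedule: | P1 0-1 | P2 1-9 | P4 9-13 | P3 13-21 |
Completion: P1=1  P2=9  P3=21  P4=13
Turnaround (C−A): P1=1  P2=9  P3=16  P4=4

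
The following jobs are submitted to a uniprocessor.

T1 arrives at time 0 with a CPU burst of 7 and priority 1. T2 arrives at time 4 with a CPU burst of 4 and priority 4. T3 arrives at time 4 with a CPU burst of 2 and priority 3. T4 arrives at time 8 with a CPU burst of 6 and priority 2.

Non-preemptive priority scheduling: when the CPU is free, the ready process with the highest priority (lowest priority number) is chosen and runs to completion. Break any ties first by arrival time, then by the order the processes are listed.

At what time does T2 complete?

19

Gantt: | T1 0-7 | T3 7-9 | T4 9-15 | T2 15-19 |
Completion: T1=7  T2=19  T3=9  T4=15
Turnaround (C−A): T1=7  T2=15  T3=5  T4=7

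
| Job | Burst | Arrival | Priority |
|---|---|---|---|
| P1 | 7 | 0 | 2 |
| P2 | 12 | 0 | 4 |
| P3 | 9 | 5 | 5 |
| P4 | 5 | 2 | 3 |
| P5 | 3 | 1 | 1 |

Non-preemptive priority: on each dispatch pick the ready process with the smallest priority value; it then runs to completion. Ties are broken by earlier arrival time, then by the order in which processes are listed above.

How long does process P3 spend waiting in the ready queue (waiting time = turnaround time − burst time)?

Schedule: | P1 0-7 | P5 7-10 | P4 10-15 | P2 15-27 | P3 27-36 |
Completion: P1=7  P2=27  P3=36  P4=15  P5=10
Turnaround (C−A): P1=7  P2=27  P3=31  P4=13  P5=9
Waiting(P3) = turnaround − burst = 31 − 9 = 22

22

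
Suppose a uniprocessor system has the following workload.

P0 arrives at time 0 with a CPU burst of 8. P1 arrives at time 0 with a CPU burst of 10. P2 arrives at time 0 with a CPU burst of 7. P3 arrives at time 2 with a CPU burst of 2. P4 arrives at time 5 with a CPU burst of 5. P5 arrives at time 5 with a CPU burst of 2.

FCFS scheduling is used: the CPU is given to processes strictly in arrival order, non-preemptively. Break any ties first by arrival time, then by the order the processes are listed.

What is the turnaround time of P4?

27

Gantt: | P0 0-8 | P1 8-18 | P2 18-25 | P3 25-27 | P4 27-32 | P5 32-34 |
Completion: P0=8  P1=18  P2=25  P3=27  P4=32  P5=34
Turnaround(P4) = completion − arrival = 32 − 5 = 27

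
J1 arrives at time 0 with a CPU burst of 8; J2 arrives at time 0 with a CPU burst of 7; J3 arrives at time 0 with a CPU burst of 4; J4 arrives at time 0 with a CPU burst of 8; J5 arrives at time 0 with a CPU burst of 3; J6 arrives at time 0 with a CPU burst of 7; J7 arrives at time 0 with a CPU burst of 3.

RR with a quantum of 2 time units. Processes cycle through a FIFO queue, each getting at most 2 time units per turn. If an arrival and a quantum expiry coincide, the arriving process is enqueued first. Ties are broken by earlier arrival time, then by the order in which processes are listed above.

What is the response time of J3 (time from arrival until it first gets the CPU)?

Schedule: | J1 0-2 | J2 2-4 | J3 4-6 | J4 6-8 | J5 8-10 | J6 10-12 | J7 12-14 | J1 14-16 | J2 16-18 | J3 18-20 | J4 20-22 | J5 22-23 | J6 23-25 | J7 25-26 | J1 26-28 | J2 28-30 | J4 30-32 | J6 32-34 | J1 34-36 | J2 36-37 | J4 37-39 | J6 39-40 |
Completion: J1=36  J2=37  J3=20  J4=39  J5=23  J6=40  J7=26
Turnaround (C−A): J1=36  J2=37  J3=20  J4=39  J5=23  J6=40  J7=26
Response(J3) = first start − arrival = 4 − 0 = 4

4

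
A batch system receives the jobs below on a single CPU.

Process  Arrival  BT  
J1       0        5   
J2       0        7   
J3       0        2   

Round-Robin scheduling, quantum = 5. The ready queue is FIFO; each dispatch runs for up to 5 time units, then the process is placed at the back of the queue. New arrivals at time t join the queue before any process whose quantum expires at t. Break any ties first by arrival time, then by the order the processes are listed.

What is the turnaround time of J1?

5

Schedule: | J1 0-5 | J2 5-10 | J3 10-12 | J2 12-14 |
Completion: J1=5  J2=14  J3=12
Turnaround (C−A): J1=5  J2=14  J3=12
Turnaround(J1) = completion − arrival = 5 − 0 = 5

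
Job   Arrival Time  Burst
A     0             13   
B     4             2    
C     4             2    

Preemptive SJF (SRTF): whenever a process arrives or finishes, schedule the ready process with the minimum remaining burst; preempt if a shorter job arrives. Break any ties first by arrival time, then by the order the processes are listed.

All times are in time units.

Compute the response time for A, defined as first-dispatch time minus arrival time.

Schedule: | A 0-4 | B 4-6 | C 6-8 | A 8-17 |
Completion: A=17  B=6  C=8
Turnaround (C−A): A=17  B=2  C=4
Response(A) = first start − arrival = 0 − 0 = 0

0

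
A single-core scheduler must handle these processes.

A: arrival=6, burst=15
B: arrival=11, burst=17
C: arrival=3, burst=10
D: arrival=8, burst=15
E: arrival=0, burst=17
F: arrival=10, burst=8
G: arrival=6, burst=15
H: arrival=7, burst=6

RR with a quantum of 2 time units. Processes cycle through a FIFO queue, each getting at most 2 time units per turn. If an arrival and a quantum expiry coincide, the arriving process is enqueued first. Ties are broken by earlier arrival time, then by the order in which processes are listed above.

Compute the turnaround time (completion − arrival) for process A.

Gantt: | E 0-4 | C 4-6 | E 6-8 | A 8-10 | G 10-12 | C 12-14 | H 14-16 | D 16-18 | E 18-20 | F 20-22 | A 22-24 | B 24-26 | G 26-28 | C 28-30 | H 30-32 | D 32-34 | E 34-36 | F 36-38 | A 38-40 | B 40-42 | G 42-44 | C 44-46 | H 46-48 | D 48-50 | E 50-52 | F 52-54 | A 54-56 | B 56-58 | G 58-60 | C 60-62 | D 62-64 | E 64-66 | F 66-68 | A 68-70 | B 70-72 | G 72-74 | D 74-76 | E 76-78 | A 78-80 | B 80-82 | G 82-84 | D 84-86 | E 86-87 | A 87-89 | B 89-91 | G 91-93 | D 93-95 | A 95-96 | B 96-98 | G 98-99 | D 99-100 | B 100-103 |
Completion: A=96  B=103  C=62  D=100  E=87  F=68  G=99  H=48
Turnaround (C−A): A=90  B=92  C=59  D=92  E=87  F=58  G=93  H=41
Turnaround(A) = completion − arrival = 96 − 6 = 90

90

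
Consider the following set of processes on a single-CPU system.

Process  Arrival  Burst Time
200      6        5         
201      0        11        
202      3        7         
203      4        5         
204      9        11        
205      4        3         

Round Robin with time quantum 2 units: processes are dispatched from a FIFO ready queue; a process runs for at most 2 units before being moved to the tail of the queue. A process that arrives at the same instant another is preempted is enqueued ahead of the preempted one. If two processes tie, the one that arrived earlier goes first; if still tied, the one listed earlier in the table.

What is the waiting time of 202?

Schedule: | 201 0-4 | 202 4-6 | 203 6-8 | 205 8-10 | 201 10-12 | 200 12-14 | 202 14-16 | 203 16-18 | 204 18-20 | 205 20-21 | 201 21-23 | 200 23-25 | 202 25-27 | 203 27-28 | 204 28-30 | 201 30-32 | 200 32-33 | 202 33-34 | 204 34-36 | 201 36-37 | 204 37-42 |
Completion: 200=33  201=37  202=34  203=28  204=42  205=21
Turnaround (C−A): 200=27  201=37  202=31  203=24  204=33  205=17
Waiting(202) = turnaround − burst = 31 − 7 = 24

24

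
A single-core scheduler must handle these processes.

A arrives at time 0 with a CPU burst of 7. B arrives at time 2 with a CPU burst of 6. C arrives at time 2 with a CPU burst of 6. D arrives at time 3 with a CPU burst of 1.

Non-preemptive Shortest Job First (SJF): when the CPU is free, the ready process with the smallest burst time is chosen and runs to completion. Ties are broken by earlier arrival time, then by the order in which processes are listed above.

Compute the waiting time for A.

Gantt: | A 0-7 | D 7-8 | B 8-14 | C 14-20 |
Completion: A=7  B=14  C=20  D=8
Waiting(A) = turnaround − burst = 7 − 7 = 0

0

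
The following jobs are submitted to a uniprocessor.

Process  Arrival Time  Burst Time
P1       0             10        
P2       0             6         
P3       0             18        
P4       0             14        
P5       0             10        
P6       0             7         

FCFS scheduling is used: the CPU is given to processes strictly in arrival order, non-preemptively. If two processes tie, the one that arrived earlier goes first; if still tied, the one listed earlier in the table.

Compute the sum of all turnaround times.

231

Gantt: | P1 0-10 | P2 10-16 | P3 16-34 | P4 34-48 | P5 48-58 | P6 58-65 |
Completion: P1=10  P2=16  P3=34  P4=48  P5=58  P6=65
Turnaround = completion − arrival: P1=10, P2=16, P3=34, P4=48, P5=58, P6=65
Total turnaround = 10 + 16 + 34 + 48 + 58 + 65 = 231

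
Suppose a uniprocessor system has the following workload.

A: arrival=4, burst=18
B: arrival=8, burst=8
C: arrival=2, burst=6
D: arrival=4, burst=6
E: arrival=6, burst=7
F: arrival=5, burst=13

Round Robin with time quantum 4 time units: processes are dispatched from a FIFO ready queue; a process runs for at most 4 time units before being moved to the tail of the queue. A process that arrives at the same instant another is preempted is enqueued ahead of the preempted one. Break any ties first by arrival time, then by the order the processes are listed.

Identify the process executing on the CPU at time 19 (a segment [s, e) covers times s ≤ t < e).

Timeline: | idle 0-2 | C 2-6 | A 6-10 | D 10-14 | F 14-18 | E 18-22 | C 22-24 | B 24-28 | A 28-32 | D 32-34 | F 34-38 | E 38-41 | B 41-45 | A 45-49 | F 49-53 | A 53-57 | F 57-58 | A 58-60 |
Completion: A=60  B=45  C=24  D=34  E=41  F=58

E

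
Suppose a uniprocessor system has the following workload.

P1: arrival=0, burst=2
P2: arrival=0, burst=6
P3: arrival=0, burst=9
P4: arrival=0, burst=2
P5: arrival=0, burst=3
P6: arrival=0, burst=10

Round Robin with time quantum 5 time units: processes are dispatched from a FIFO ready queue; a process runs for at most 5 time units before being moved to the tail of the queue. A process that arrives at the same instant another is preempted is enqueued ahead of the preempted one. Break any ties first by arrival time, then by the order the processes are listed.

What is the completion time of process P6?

32

Gantt: | P1 0-2 | P2 2-7 | P3 7-12 | P4 12-14 | P5 14-17 | P6 17-22 | P2 22-23 | P3 23-27 | P6 27-32 |
Completion: P1=2  P2=23  P3=27  P4=14  P5=17  P6=32
Turnaround (C−A): P1=2  P2=23  P3=27  P4=14  P5=17  P6=32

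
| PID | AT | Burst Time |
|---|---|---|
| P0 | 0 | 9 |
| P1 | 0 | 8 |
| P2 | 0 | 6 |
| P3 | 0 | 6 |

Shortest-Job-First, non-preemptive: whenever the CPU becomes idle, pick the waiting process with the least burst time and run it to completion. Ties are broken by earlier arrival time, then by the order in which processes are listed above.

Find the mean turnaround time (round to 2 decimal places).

Timeline: | P2 0-6 | P3 6-12 | P1 12-20 | P0 20-29 |
Completion: P0=29  P1=20  P2=6  P3=12
Turnaround times: P0=29, P1=20, P2=6, P3=12
Average turnaround = (29+20+6+12) / 4 = 67/4 = 16.75

16.75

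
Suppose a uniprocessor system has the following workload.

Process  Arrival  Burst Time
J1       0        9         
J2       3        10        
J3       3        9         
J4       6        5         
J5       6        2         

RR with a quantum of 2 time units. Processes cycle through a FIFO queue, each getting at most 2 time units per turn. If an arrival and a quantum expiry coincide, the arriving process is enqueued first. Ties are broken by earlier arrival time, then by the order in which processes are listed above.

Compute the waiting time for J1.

18

Schedule: | J1 0-4 | J2 4-6 | J3 6-8 | J1 8-10 | J4 10-12 | J5 12-14 | J2 14-16 | J3 16-18 | J1 18-20 | J4 20-22 | J2 22-24 | J3 24-26 | J1 26-27 | J4 27-28 | J2 28-30 | J3 30-32 | J2 32-34 | J3 34-35 |
Completion: J1=27  J2=34  J3=35  J4=28  J5=14
Waiting(J1) = turnaround − burst = 27 − 9 = 18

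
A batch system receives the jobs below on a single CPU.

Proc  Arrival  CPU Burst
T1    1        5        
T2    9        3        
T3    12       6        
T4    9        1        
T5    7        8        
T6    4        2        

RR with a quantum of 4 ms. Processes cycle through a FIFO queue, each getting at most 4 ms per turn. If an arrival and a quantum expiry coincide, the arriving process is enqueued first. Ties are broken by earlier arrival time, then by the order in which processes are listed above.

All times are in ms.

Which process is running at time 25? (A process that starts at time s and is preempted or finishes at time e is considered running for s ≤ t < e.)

Timeline: | idle 0-1 | T1 1-5 | T6 5-7 | T1 7-8 | T5 8-12 | T2 12-15 | T4 15-16 | T3 16-20 | T5 20-24 | T3 24-26 |
Completion: T1=8  T2=15  T3=26  T4=16  T5=24  T6=7

T3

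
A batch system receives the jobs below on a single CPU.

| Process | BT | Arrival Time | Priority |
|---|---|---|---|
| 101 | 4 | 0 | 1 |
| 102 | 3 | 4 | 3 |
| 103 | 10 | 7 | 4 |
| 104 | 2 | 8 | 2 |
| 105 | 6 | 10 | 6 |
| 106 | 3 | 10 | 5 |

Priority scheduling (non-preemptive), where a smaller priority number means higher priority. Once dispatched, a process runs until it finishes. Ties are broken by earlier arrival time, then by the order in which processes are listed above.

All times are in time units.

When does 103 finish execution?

Timeline: | 101 0-4 | 102 4-7 | 103 7-17 | 104 17-19 | 106 19-22 | 105 22-28 |
Completion: 101=4  102=7  103=17  104=19  105=28  106=22
Turnaround (C−A): 101=4  102=3  103=10  104=11  105=18  106=12

17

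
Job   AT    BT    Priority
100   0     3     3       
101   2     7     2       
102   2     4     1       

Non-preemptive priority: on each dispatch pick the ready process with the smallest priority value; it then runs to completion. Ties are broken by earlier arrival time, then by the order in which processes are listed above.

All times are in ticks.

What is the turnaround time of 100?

Gantt: | 100 0-3 | 102 3-7 | 101 7-14 |
Completion: 100=3  101=14  102=7
Turnaround (C−A): 100=3  101=12  102=5
Turnaround(100) = completion − arrival = 3 − 0 = 3

3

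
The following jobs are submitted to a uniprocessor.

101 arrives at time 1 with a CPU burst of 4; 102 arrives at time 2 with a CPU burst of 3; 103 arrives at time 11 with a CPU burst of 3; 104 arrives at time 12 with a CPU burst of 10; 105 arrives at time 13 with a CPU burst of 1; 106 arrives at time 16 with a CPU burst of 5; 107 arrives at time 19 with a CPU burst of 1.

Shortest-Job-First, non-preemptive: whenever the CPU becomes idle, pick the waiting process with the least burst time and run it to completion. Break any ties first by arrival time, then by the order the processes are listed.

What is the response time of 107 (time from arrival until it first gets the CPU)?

Schedule: | idle 0-1 | 101 1-5 | 102 5-8 | idle 8-11 | 103 11-14 | 105 14-15 | 104 15-25 | 107 25-26 | 106 26-31 |
Completion: 101=5  102=8  103=14  104=25  105=15  106=31  107=26
Response(107) = first start − arrival = 25 − 19 = 6

6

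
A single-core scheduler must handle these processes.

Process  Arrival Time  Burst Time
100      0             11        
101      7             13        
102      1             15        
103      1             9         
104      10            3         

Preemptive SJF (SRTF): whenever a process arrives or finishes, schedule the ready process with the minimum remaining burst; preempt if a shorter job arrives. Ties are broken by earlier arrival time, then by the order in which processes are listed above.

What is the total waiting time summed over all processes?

63

Schedule: | 100 0-1 | 103 1-10 | 104 10-13 | 100 13-23 | 101 23-36 | 102 36-51 |
Completion: 100=23  101=36  102=51  103=10  104=13
Turnaround (C−A): 100=23  101=29  102=50  103=9  104=3
Waiting = turnaround − burst: 100=12, 101=16, 102=35, 103=0, 104=0
Total waiting = 12 + 16 + 35 + 0 + 0 = 63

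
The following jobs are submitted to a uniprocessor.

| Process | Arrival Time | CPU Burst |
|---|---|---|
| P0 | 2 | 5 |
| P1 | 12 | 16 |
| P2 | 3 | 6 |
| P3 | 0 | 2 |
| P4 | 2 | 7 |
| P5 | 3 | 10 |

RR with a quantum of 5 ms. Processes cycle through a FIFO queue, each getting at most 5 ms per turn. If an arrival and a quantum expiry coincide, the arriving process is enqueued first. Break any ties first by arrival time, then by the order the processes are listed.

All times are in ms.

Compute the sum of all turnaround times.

Timeline: | P3 0-2 | P0 2-7 | P4 7-12 | P2 12-17 | P5 17-22 | P1 22-27 | P4 27-29 | P2 29-30 | P5 30-35 | P1 35-46 |
Completion: P0=7  P1=46  P2=30  P3=2  P4=29  P5=35
Turnaround (C−A): P0=5  P1=34  P2=27  P3=2  P4=27  P5=32
Turnaround = completion − arrival: P0=5, P1=34, P2=27, P3=2, P4=27, P5=32
Total turnaround = 5 + 34 + 27 + 2 + 27 + 32 = 127

127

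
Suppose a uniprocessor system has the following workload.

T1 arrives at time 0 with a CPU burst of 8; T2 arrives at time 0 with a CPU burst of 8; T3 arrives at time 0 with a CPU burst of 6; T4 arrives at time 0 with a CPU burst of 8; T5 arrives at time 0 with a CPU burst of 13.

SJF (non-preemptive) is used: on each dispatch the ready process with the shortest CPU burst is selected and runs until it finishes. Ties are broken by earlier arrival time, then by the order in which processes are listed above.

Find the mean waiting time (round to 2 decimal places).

Gantt: | T3 0-6 | T1 6-14 | T2 14-22 | T4 22-30 | T5 30-43 |
Completion: T1=14  T2=22  T3=6  T4=30  T5=43
Turnaround (C−A): T1=14  T2=22  T3=6  T4=30  T5=43
Waiting times: T1=6, T2=14, T3=0, T4=22, T5=30
Average waiting = (6+14+0+22+30) / 5 = 72/5 = 14.40

14.40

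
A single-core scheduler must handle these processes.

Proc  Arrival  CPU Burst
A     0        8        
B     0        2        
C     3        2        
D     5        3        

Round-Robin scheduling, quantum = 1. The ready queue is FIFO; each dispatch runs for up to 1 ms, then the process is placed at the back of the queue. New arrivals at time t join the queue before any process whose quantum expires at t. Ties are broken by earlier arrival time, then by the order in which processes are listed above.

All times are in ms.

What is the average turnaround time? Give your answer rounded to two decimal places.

7.75

Timeline: | A 0-1 | B 1-2 | A 2-3 | B 3-4 | C 4-5 | A 5-6 | D 6-7 | C 7-8 | A 8-9 | D 9-10 | A 10-11 | D 11-12 | A 12-15 |
Completion: A=15  B=4  C=8  D=12
Turnaround times: A=15, B=4, C=5, D=7
Average turnaround = (15+4+5+7) / 4 = 31/4 = 7.75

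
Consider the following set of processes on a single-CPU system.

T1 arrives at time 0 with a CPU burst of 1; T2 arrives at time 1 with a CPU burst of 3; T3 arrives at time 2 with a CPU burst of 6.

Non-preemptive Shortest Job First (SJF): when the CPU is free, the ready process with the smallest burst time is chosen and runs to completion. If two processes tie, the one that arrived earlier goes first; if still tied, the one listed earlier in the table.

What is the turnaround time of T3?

Timeline: | T1 0-1 | T2 1-4 | T3 4-10 |
Completion: T1=1  T2=4  T3=10
Turnaround(T3) = completion − arrival = 10 − 2 = 8

8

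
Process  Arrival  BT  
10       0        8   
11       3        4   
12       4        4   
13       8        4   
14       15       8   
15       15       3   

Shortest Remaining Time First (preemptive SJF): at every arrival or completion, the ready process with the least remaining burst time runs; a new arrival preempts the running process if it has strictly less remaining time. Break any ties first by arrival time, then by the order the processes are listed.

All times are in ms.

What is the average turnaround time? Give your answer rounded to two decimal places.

Gantt: | 10 0-3 | 11 3-7 | 12 7-11 | 13 11-15 | 15 15-18 | 10 18-23 | 14 23-31 |
Completion: 10=23  11=7  12=11  13=15  14=31  15=18
Turnaround times: 10=23, 11=4, 12=7, 13=7, 14=16, 15=3
Average turnaround = (23+4+7+7+16+3) / 6 = 60/6 = 10.00

10.00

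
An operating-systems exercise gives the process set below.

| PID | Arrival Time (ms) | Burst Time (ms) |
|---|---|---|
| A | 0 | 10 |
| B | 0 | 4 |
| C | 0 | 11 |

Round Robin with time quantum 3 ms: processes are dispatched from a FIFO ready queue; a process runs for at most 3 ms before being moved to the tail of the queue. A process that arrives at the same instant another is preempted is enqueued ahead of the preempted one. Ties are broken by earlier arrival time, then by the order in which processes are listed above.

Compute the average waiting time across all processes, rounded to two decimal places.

Schedule: | A 0-3 | B 3-6 | C 6-9 | A 9-12 | B 12-13 | C 13-16 | A 16-19 | C 19-22 | A 22-23 | C 23-25 |
Completion: A=23  B=13  C=25
Waiting times: A=13, B=9, C=14
Average waiting = (13+9+14) / 3 = 36/3 = 12.00

12.00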